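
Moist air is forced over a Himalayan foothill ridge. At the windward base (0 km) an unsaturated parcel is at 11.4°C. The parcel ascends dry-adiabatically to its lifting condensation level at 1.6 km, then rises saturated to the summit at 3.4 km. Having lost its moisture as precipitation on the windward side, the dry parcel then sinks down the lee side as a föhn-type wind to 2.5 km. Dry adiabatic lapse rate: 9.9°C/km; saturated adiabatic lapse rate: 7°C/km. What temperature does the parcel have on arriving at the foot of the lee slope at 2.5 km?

-8.13°C

From 0 m to 1600 m (dry): cools by 9.9 × 1.6 = 15.84°C, giving -4.44°C.
From 1600 m to 3400 m (saturated): cools by 7 × 1.8 = 12.6°C, giving -17.04°C.
From 3400 m to 2500 m (dry descent): warms by 9.9 × 0.9 = 8.91°C, giving -8.13°C.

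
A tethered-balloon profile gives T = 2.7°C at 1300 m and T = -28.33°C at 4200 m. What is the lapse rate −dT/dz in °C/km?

Γ = −ΔT/Δz = (2.7 − (-28.33)) / (4200 − 1300) m
  = 31.03°C / 2.9 km = 10.7°C/km

10.7°C/km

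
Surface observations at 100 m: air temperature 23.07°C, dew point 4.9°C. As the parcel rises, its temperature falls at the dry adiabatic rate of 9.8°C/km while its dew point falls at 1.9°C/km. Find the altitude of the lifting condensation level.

2400 m

T and T_d converge at 9.8 − 1.9 = 7.9°C per km
Height above start = (23.07 − 4.9) / 7.9 = 2.3 km
LCL altitude = 100 m + 2300 m = 2400 m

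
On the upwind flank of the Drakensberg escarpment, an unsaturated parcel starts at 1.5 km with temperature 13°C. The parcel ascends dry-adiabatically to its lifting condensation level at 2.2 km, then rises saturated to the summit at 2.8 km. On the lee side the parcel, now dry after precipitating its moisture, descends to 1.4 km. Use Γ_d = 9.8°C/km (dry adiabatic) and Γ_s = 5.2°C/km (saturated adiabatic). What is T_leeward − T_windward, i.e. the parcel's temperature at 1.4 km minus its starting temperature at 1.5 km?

+3.74°C

Dry to 2200 m: -9.8 × 0.7 km = -6.86°C, so T = 6.14°C.
Saturated to 2800 m: -5.2 × 0.6 km = -3.12°C, so T = 3.02°C.
Dry descent to 1400 m: +9.8 × 1.4 km = +13.72°C, so T = 16.74°C.
Net change vs windward start: 16.74 − 13 = +3.74°C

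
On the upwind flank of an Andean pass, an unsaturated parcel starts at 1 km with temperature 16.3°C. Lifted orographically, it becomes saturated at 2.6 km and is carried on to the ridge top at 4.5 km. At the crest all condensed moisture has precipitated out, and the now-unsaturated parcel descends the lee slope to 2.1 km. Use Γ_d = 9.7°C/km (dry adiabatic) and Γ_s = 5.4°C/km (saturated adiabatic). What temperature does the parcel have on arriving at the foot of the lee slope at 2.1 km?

From 1000 m to 2600 m (dry): cools by 9.7 × 1.6 = 15.52°C, giving 0.78°C.
From 2600 m to 4500 m (saturated): cools by 5.4 × 1.9 = 10.26°C, giving -9.48°C.
From 4500 m to 2100 m (dry descent): warms by 9.7 × 2.4 = 23.28°C, giving 13.8°C.

13.8°C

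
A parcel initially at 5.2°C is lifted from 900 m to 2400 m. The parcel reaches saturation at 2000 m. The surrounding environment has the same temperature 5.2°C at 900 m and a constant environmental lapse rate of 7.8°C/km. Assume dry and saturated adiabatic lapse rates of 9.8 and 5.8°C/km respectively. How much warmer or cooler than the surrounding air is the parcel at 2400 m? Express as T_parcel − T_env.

-1.4°C (parcel cooler than environment)

Parcel:
  900 → 2000 m (dry, 9.8°C/km): ΔT = -9.8 × 1.1 = -10.78°C → T = -5.58°C
  2000 → 2400 m (saturated, 5.8°C/km): ΔT = -5.8 × 0.4 = -2.32°C → T = -7.9°C
Environment:
  900 → 2400 m (environment, 7.8°C/km): ΔT = -7.8 × 1.5 = -11.7°C → T = -6.5°C
T_parcel − T_env = -7.9 − (-6.5) = -1.4°C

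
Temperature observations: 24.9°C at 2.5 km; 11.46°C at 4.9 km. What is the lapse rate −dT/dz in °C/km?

5.6°C/km

Γ = −ΔT/Δz = (24.9 − 11.46) / (4900 − 2500) m
  = 13.44°C / 2.4 km = 5.6°C/km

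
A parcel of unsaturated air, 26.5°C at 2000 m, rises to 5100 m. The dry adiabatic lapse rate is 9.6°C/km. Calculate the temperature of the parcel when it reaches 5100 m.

Dry adiabatic to 5100 m: -9.6 × 3.1 km = -29.76°C, so T = -3.26°C.

-3.26°C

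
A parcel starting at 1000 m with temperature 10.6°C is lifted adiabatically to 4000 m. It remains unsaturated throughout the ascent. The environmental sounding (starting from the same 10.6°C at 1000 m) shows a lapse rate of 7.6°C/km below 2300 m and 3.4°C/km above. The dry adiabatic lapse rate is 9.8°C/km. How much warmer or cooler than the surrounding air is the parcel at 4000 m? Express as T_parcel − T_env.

-13.74°C (parcel cooler than environment)

Parcel:
  1000 → 4000 m (dry, 9.8°C/km): ΔT = -9.8 × 3 = -29.4°C → T = -18.8°C
Environment:
  1000 → 2300 m (environment, lower layer, 7.6°C/km): ΔT = -7.6 × 1.3 = -9.88°C → T = 0.72°C
  2300 → 4000 m (environment, upper layer, 3.4°C/km): ΔT = -3.4 × 1.7 = -5.78°C → T = -5.06°C
T_parcel − T_env = -18.8 − (-5.06) = -13.74°C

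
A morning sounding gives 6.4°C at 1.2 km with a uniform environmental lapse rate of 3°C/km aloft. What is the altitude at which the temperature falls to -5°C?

5 km

Height above start = (6.4 − (-5)) / 3 = 3.8 km
Altitude = 1200 m + 3800 m = 5000 m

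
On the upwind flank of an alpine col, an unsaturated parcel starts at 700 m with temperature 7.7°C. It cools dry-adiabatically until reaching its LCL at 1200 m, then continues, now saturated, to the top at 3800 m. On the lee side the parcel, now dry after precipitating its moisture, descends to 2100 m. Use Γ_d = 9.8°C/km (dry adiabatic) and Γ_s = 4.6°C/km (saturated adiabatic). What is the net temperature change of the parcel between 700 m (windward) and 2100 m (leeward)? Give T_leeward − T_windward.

-0.2°C

700–1200 m, dry: Δz = 0.5 km ⇒ ΔT = -4.9°C; T = 2.8°C
1200–3800 m, saturated: Δz = 2.6 km ⇒ ΔT = -11.96°C; T = -9.16°C
3800–2100 m, dry descent: Δz = 1.7 km ⇒ ΔT = +16.66°C; T = 7.5°C
Net change vs windward start: 7.5 − 7.7 = -0.2°C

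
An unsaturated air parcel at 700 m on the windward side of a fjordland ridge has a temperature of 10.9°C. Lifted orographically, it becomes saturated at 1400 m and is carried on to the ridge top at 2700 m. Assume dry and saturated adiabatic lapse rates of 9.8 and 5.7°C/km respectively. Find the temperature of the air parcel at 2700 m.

-3.37°C

700 → 1400 m (dry, 9.8°C/km): ΔT = -9.8 × 0.7 = -6.86°C → T = 4.04°C
1400 → 2700 m (saturated, 5.7°C/km): ΔT = -5.7 × 1.3 = -7.41°C → T = -3.37°C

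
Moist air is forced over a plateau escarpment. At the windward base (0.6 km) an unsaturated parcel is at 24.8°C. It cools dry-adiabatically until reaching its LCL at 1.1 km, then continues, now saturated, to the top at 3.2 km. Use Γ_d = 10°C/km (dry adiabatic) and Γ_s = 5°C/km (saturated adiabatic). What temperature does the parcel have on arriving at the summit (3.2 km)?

9.3°C

From 600 m to 1100 m (dry): cools by 10 × 0.5 = 5°C, giving 19.8°C.
From 1100 m to 3200 m (saturated): cools by 5 × 2.1 = 10.5°C, giving 9.3°C.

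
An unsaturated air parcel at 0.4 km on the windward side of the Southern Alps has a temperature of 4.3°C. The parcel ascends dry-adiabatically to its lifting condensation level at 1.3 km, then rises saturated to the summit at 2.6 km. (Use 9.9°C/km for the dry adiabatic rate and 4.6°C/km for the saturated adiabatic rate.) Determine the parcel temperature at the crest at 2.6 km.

-10.59°C

From 400 m to 1300 m (dry): cools by 9.9 × 0.9 = 8.91°C, giving -4.61°C.
From 1300 m to 2600 m (saturated): cools by 4.6 × 1.3 = 5.98°C, giving -10.59°C.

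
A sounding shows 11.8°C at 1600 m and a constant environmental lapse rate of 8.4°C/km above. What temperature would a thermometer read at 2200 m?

6.76°C

1600 → 2200 m (environmental, 8.4°C/km): ΔT = -8.4 × 0.6 = -5.04°C → T = 6.76°C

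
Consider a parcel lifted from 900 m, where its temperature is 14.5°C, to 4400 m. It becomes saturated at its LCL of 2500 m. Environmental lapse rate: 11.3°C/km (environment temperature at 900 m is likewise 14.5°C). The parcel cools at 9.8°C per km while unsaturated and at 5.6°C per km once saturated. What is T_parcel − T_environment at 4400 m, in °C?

Parcel:
  900 → 2500 m (dry, 9.8°C/km): ΔT = -9.8 × 1.6 = -15.68°C → T = -1.18°C
  2500 → 4400 m (saturated, 5.6°C/km): ΔT = -5.6 × 1.9 = -10.64°C → T = -11.82°C
Environment:
  900 → 4400 m (environment, 11.3°C/km): ΔT = -11.3 × 3.5 = -39.55°C → T = -25.05°C
T_parcel − T_env = -11.82 − (-25.05) = +13.23°C

+13.23°C (parcel warmer than environment)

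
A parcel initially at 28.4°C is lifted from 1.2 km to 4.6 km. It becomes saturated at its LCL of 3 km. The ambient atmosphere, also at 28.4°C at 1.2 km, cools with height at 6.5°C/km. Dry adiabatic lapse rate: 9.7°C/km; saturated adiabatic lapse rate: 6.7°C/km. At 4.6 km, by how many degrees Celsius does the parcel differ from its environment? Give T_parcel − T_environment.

-6.08°C (parcel cooler than environment)

Parcel:
  1200 → 3000 m (dry, 9.7°C/km): ΔT = -9.7 × 1.8 = -17.46°C → T = 10.94°C
  3000 → 4600 m (saturated, 6.7°C/km): ΔT = -6.7 × 1.6 = -10.72°C → T = 0.22°C
Environment:
  1200 → 4600 m (environment, 6.5°C/km): ΔT = -6.5 × 3.4 = -22.1°C → T = 6.3°C
T_parcel − T_env = 0.22 − 6.3 = -6.08°C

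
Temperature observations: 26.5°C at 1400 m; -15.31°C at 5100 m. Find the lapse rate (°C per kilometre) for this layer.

Γ = −ΔT/Δz = (26.5 − (-15.31)) / (5100 − 1400) m
  = 41.81°C / 3.7 km = 11.3°C/km

11.3°C/km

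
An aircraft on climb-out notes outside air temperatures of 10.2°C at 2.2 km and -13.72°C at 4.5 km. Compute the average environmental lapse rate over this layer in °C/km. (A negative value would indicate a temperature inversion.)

Γ = −ΔT/Δz = (10.2 − (-13.72)) / (4500 − 2200) m
  = 23.92°C / 2.3 km = 10.4°C/km

10.4°C/km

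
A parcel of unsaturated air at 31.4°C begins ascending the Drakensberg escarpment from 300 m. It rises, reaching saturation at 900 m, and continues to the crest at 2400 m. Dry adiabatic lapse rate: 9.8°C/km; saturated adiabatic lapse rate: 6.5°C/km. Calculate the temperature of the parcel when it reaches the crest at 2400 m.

15.77°C

300–900 m, dry: Δz = 0.6 km ⇒ ΔT = -5.88°C; T = 25.52°C
900–2400 m, saturated: Δz = 1.5 km ⇒ ΔT = -9.75°C; T = 15.77°C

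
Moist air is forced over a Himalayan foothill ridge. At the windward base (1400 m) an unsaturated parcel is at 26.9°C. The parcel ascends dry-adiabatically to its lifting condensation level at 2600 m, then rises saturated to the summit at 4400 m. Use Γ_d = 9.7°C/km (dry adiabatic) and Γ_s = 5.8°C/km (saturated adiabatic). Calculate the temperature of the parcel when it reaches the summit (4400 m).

4.82°C

From 1400 m to 2600 m (dry): cools by 9.7 × 1.2 = 11.64°C, giving 15.26°C.
From 2600 m to 4400 m (saturated): cools by 5.8 × 1.8 = 10.44°C, giving 4.82°C.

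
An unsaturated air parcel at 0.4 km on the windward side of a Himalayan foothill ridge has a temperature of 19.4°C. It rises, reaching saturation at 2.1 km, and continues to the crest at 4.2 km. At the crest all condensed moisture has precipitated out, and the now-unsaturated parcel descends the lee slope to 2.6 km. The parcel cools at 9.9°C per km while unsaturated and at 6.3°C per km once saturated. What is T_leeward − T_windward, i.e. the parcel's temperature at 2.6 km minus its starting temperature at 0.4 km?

400–2100 m, dry: Δz = 1.7 km ⇒ ΔT = -16.83°C; T = 2.57°C
2100–4200 m, saturated: Δz = 2.1 km ⇒ ΔT = -13.23°C; T = -10.66°C
4200–2600 m, dry descent: Δz = 1.6 km ⇒ ΔT = +15.84°C; T = 5.18°C
Net change vs windward start: 5.18 − 19.4 = -14.22°C

-14.22°C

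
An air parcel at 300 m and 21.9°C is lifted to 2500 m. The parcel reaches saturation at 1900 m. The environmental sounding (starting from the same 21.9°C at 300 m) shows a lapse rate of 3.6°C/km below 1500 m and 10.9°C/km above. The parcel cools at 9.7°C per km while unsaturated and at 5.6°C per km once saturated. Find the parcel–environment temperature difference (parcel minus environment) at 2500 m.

Parcel:
  Dry to 1900 m: -9.7 × 1.6 km = -15.52°C, so T = 6.38°C.
  Saturated to 2500 m: -5.6 × 0.6 km = -3.36°C, so T = 3.02°C.
Environment:
  Environment, lower layer to 1500 m: -3.6 × 1.2 km = -4.32°C, so T = 17.58°C.
  Environment, upper layer to 2500 m: -10.9 × 1 km = -10.9°C, so T = 6.68°C.
T_parcel − T_env = 3.02 − 6.68 = -3.66°C

-3.66°C (parcel cooler than environment)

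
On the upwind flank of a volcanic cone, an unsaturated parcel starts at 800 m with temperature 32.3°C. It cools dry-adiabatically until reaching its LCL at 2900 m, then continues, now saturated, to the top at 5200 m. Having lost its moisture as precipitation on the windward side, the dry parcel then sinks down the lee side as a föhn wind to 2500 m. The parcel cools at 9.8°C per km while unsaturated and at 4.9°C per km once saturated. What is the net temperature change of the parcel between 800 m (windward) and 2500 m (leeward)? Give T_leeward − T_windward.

-5.39°C

Dry to 2900 m: -9.8 × 2.1 km = -20.58°C, so T = 11.72°C.
Saturated to 5200 m: -4.9 × 2.3 km = -11.27°C, so T = 0.45°C.
Dry descent to 2500 m: +9.8 × 2.7 km = +26.46°C, so T = 26.91°C.
Net change vs windward start: 26.91 − 32.3 = -5.39°C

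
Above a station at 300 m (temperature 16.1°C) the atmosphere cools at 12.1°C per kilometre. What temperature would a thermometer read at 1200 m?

5.21°C

300–1200 m, environmental: Δz = 0.9 km ⇒ ΔT = -10.89°C; T = 5.21°C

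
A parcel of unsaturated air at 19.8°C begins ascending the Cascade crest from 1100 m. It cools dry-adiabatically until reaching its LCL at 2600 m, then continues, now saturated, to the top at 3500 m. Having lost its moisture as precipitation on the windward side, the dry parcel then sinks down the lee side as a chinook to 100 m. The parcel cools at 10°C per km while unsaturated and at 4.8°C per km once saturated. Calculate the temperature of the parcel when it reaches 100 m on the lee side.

1100–2600 m, dry: Δz = 1.5 km ⇒ ΔT = -15°C; T = 4.8°C
2600–3500 m, saturated: Δz = 0.9 km ⇒ ΔT = -4.32°C; T = 0.48°C
3500–100 m, dry descent: Δz = 3.4 km ⇒ ΔT = +34°C; T = 34.48°C

34.48°C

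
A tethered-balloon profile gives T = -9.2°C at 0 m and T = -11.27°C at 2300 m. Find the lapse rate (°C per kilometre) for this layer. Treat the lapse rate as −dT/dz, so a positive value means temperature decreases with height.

Γ = −ΔT/Δz = (-9.2 − (-11.27)) / (2300 − 0) m
  = 2.07°C / 2.3 km = 0.9°C/km

0.9°C/km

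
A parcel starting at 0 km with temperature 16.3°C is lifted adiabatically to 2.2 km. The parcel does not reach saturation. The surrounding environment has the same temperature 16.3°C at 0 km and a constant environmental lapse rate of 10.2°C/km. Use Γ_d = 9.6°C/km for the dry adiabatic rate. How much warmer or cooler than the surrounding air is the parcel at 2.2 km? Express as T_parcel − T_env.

Parcel:
  From 0 m to 2200 m (dry): cools by 9.6 × 2.2 = 21.12°C, giving -4.82°C.
Environment:
  From 0 m to 2200 m (environment): cools by 10.2 × 2.2 = 22.44°C, giving -6.14°C.
T_parcel − T_env = -4.82 − (-6.14) = +1.32°C

+1.32°C (parcel warmer than environment)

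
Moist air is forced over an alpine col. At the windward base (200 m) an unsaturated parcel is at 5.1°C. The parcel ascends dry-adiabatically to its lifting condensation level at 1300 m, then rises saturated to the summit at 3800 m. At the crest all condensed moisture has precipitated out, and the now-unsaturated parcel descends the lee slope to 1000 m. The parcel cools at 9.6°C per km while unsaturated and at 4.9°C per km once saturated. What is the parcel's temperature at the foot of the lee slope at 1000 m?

9.17°C

200–1300 m, dry: Δz = 1.1 km ⇒ ΔT = -10.56°C; T = -5.46°C
1300–3800 m, saturated: Δz = 2.5 km ⇒ ΔT = -12.25°C; T = -17.71°C
3800–1000 m, dry descent: Δz = 2.8 km ⇒ ΔT = +26.88°C; T = 9.17°C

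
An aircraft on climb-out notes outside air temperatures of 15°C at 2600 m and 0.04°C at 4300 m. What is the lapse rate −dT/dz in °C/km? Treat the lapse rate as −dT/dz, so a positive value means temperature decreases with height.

Γ = −ΔT/Δz = (15 − 0.04) / (4300 − 2600) m
  = 14.96°C / 1.7 km = 8.8°C/km

8.8°C/km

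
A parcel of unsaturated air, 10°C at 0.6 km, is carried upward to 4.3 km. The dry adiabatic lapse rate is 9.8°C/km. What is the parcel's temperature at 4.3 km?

Dry adiabatic to 4300 m: -9.8 × 3.7 km = -36.26°C, so T = -26.26°C.

-26.26°C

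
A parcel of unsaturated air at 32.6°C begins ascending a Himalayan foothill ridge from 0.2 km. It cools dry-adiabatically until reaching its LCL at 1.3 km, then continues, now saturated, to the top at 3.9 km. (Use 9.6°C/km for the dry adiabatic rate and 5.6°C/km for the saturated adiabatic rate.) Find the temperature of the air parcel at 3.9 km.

7.48°C

Dry to 1300 m: -9.6 × 1.1 km = -10.56°C, so T = 22.04°C.
Saturated to 3900 m: -5.6 × 2.6 km = -14.56°C, so T = 7.48°C.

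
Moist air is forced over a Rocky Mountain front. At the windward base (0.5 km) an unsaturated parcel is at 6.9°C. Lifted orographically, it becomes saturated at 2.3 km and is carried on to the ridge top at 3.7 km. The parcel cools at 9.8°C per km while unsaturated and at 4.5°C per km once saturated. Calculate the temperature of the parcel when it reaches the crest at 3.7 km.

From 500 m to 2300 m (dry): cools by 9.8 × 1.8 = 17.64°C, giving -10.74°C.
From 2300 m to 3700 m (saturated): cools by 4.5 × 1.4 = 6.3°C, giving -17.04°C.

-17.04°C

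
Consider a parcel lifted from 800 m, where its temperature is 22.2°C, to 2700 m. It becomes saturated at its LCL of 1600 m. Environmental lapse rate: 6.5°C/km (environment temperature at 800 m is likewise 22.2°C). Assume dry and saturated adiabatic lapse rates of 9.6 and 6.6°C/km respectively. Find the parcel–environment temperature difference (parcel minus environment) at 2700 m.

Parcel:
  800 → 1600 m (dry, 9.6°C/km): ΔT = -9.6 × 0.8 = -7.68°C → T = 14.52°C
  1600 → 2700 m (saturated, 6.6°C/km): ΔT = -6.6 × 1.1 = -7.26°C → T = 7.26°C
Environment:
  800 → 2700 m (environment, 6.5°C/km): ΔT = -6.5 × 1.9 = -12.35°C → T = 9.85°C
T_parcel − T_env = 7.26 − 9.85 = -2.59°C

-2.59°C (parcel cooler than environment)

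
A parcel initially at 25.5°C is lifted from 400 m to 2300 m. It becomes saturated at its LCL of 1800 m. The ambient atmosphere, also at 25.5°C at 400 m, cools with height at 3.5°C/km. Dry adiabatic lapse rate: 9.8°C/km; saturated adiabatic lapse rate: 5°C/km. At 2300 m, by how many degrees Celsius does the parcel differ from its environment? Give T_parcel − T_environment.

-9.57°C (parcel cooler than environment)

Parcel:
  400 → 1800 m (dry, 9.8°C/km): ΔT = -9.8 × 1.4 = -13.72°C → T = 11.78°C
  1800 → 2300 m (saturated, 5°C/km): ΔT = -5 × 0.5 = -2.5°C → T = 9.28°C
Environment:
  400 → 2300 m (environment, 3.5°C/km): ΔT = -3.5 × 1.9 = -6.65°C → T = 18.85°C
T_parcel − T_env = 9.28 − 18.85 = -9.57°C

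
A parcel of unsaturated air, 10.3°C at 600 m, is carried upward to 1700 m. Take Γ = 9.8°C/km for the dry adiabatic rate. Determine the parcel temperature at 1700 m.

-0.48°C

From 600 m to 1700 m (dry adiabatic): cools by 9.8 × 1.1 = 10.78°C, giving -0.48°C.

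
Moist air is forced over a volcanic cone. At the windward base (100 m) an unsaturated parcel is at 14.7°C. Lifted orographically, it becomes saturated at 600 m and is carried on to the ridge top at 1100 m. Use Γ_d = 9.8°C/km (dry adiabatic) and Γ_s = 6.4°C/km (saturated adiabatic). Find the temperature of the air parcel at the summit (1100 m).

6.6°C

From 100 m to 600 m (dry): cools by 9.8 × 0.5 = 4.9°C, giving 9.8°C.
From 600 m to 1100 m (saturated): cools by 6.4 × 0.5 = 3.2°C, giving 6.6°C.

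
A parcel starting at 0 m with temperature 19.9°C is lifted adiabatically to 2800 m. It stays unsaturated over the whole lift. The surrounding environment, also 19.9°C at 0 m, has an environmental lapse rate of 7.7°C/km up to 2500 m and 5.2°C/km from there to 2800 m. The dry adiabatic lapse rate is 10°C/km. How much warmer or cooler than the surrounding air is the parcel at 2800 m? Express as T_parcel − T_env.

-7.19°C (parcel cooler than environment)

Parcel:
  0 → 2800 m (dry, 10°C/km): ΔT = -10 × 2.8 = -28°C → T = -8.1°C
Environment:
  0 → 2500 m (environment, lower layer, 7.7°C/km): ΔT = -7.7 × 2.5 = -19.25°C → T = 0.65°C
  2500 → 2800 m (environment, upper layer, 5.2°C/km): ΔT = -5.2 × 0.3 = -1.56°C → T = -0.91°C
T_parcel − T_env = -8.1 − (-0.91) = -7.19°C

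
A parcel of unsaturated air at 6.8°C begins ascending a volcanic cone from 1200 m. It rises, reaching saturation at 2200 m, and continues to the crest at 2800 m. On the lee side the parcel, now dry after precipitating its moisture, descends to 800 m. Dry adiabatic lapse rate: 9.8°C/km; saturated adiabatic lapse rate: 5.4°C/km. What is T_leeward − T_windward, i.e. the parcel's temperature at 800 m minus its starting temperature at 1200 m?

+6.56°C

From 1200 m to 2200 m (dry): cools by 9.8 × 1 = 9.8°C, giving -3°C.
From 2200 m to 2800 m (saturated): cools by 5.4 × 0.6 = 3.24°C, giving -6.24°C.
From 2800 m to 800 m (dry descent): warms by 9.8 × 2 = 19.6°C, giving 13.36°C.
Net change vs windward start: 13.36 − 6.8 = +6.56°C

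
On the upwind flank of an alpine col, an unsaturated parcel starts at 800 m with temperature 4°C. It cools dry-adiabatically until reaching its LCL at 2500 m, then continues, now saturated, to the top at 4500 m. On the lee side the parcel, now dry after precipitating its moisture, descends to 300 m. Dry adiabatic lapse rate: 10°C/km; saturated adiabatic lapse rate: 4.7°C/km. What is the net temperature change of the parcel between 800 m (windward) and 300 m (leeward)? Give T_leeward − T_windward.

From 800 m to 2500 m (dry): cools by 10 × 1.7 = 17°C, giving -13°C.
From 2500 m to 4500 m (saturated): cools by 4.7 × 2 = 9.4°C, giving -22.4°C.
From 4500 m to 300 m (dry descent): warms by 10 × 4.2 = 42°C, giving 19.6°C.
Net change vs windward start: 19.6 − 4 = +15.6°C

+15.6°C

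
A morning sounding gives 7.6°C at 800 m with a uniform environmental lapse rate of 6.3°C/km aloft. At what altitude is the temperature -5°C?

2800 m

Height above start = (7.6 − (-5)) / 6.3 = 2 km
Altitude = 800 m + 2000 m = 2800 m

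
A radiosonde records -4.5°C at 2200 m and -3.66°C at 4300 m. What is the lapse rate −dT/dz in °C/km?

-0.4°C/km

Γ = −ΔT/Δz = (-4.5 − (-3.66)) / (4300 − 2200) m
  = -0.84°C / 2.1 km = -0.4°C/km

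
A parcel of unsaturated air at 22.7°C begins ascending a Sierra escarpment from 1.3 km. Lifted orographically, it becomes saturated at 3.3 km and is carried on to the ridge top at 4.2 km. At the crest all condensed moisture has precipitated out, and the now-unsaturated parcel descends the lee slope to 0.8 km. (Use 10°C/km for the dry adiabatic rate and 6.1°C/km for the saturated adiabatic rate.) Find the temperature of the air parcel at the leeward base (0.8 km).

1300 → 3300 m (dry, 10°C/km): ΔT = -10 × 2 = -20°C → T = 2.7°C
3300 → 4200 m (saturated, 6.1°C/km): ΔT = -6.1 × 0.9 = -5.49°C → T = -2.79°C
4200 → 800 m (dry descent, 10°C/km): ΔT = +10 × 3.4 = +34°C → T = 31.21°C

31.21°C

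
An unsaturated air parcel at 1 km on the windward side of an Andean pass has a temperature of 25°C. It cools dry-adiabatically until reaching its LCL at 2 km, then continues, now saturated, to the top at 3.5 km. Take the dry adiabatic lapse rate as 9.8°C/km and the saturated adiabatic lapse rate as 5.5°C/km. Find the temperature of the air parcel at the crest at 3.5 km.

1000 → 2000 m (dry, 9.8°C/km): ΔT = -9.8 × 1 = -9.8°C → T = 15.2°C
2000 → 3500 m (saturated, 5.5°C/km): ΔT = -5.5 × 1.5 = -8.25°C → T = 6.95°C

6.95°C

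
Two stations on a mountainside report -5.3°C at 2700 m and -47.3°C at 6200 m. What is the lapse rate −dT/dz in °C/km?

Γ = −ΔT/Δz = (-5.3 − (-47.3)) / (6200 − 2700) m
  = 42°C / 3.5 km = 12°C/km

12°C/km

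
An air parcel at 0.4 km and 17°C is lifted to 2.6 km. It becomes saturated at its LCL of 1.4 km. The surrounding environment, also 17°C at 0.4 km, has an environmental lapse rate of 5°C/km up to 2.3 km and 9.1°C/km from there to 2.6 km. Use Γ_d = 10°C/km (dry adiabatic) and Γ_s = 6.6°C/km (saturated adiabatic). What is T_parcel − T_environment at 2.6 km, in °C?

Parcel:
  400 → 1400 m (dry, 10°C/km): ΔT = -10 × 1 = -10°C → T = 7°C
  1400 → 2600 m (saturated, 6.6°C/km): ΔT = -6.6 × 1.2 = -7.92°C → T = -0.92°C
Environment:
  400 → 2300 m (environment, lower layer, 5°C/km): ΔT = -5 × 1.9 = -9.5°C → T = 7.5°C
  2300 → 2600 m (environment, upper layer, 9.1°C/km): ΔT = -9.1 × 0.3 = -2.73°C → T = 4.77°C
T_parcel − T_env = -0.92 − 4.77 = -5.69°C

-5.69°C (parcel cooler than environment)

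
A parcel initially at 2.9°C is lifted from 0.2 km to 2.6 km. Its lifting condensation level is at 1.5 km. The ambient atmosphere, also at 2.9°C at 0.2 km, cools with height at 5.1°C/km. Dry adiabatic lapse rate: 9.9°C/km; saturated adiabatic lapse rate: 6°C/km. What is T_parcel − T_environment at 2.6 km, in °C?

Parcel:
  Dry to 1500 m: -9.9 × 1.3 km = -12.87°C, so T = -9.97°C.
  Saturated to 2600 m: -6 × 1.1 km = -6.6°C, so T = -16.57°C.
Environment:
  Environment to 2600 m: -5.1 × 2.4 km = -12.24°C, so T = -9.34°C.
T_parcel − T_env = -16.57 − (-9.34) = -7.23°C

-7.23°C (parcel cooler than environment)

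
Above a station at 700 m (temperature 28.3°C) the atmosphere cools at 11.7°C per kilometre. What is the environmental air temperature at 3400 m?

-3.29°C

Environmental to 3400 m: -11.7 × 2.7 km = -31.59°C, so T = -3.29°C.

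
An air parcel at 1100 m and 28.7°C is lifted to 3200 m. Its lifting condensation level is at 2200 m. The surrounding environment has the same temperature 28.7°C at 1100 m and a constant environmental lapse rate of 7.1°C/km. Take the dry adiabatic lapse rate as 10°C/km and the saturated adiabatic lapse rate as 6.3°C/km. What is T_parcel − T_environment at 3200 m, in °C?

-2.39°C (parcel cooler than environment)

Parcel:
  Dry to 2200 m: -10 × 1.1 km = -11°C, so T = 17.7°C.
  Saturated to 3200 m: -6.3 × 1 km = -6.3°C, so T = 11.4°C.
Environment:
  Environment to 3200 m: -7.1 × 2.1 km = -14.91°C, so T = 13.79°C.
T_parcel − T_env = 11.4 − 13.79 = -2.39°C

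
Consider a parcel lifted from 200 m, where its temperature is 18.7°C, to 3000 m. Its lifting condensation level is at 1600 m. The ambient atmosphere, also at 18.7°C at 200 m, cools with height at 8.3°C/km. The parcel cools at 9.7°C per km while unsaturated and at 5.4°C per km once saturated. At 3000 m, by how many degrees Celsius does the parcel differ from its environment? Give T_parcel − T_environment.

Parcel:
  200–1600 m, dry: Δz = 1.4 km ⇒ ΔT = -13.58°C; T = 5.12°C
  1600–3000 m, saturated: Δz = 1.4 km ⇒ ΔT = -7.56°C; T = -2.44°C
Environment:
  200–3000 m, environment: Δz = 2.8 km ⇒ ΔT = -23.24°C; T = -4.54°C
T_parcel − T_env = -2.44 − (-4.54) = +2.1°C

+2.1°C (parcel warmer than environment)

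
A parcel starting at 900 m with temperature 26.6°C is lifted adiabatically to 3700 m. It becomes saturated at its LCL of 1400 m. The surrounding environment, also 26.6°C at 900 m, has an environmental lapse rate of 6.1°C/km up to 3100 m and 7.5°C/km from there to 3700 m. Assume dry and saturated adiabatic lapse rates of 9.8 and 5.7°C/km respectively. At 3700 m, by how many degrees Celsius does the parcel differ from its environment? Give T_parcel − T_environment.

Parcel:
  From 900 m to 1400 m (dry): cools by 9.8 × 0.5 = 4.9°C, giving 21.7°C.
  From 1400 m to 3700 m (saturated): cools by 5.7 × 2.3 = 13.11°C, giving 8.59°C.
Environment:
  From 900 m to 3100 m (environment, lower layer): cools by 6.1 × 2.2 = 13.42°C, giving 13.18°C.
  From 3100 m to 3700 m (environment, upper layer): cools by 7.5 × 0.6 = 4.5°C, giving 8.68°C.
T_parcel − T_env = 8.59 − 8.68 = -0.09°C

-0.09°C (parcel cooler than environment)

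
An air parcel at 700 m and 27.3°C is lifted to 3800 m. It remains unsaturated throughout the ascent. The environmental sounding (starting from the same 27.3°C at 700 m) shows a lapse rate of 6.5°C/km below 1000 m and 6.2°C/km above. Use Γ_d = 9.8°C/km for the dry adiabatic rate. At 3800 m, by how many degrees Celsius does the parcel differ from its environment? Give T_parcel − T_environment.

Parcel:
  From 700 m to 3800 m (dry): cools by 9.8 × 3.1 = 30.38°C, giving -3.08°C.
Environment:
  From 700 m to 1000 m (environment, lower layer): cools by 6.5 × 0.3 = 1.95°C, giving 25.35°C.
  From 1000 m to 3800 m (environment, upper layer): cools by 6.2 × 2.8 = 17.36°C, giving 7.99°C.
T_parcel − T_env = -3.08 − 7.99 = -11.07°C

-11.07°C (parcel cooler than environment)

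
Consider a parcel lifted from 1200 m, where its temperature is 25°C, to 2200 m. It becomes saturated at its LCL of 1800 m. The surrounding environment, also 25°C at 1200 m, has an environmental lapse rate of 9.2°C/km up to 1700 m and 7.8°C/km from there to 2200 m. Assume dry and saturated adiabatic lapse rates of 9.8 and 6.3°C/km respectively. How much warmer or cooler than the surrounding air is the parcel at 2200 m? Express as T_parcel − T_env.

+0.1°C (parcel warmer than environment)

Parcel:
  From 1200 m to 1800 m (dry): cools by 9.8 × 0.6 = 5.88°C, giving 19.12°C.
  From 1800 m to 2200 m (saturated): cools by 6.3 × 0.4 = 2.52°C, giving 16.6°C.
Environment:
  From 1200 m to 1700 m (environment, lower layer): cools by 9.2 × 0.5 = 4.6°C, giving 20.4°C.
  From 1700 m to 2200 m (environment, upper layer): cools by 7.8 × 0.5 = 3.9°C, giving 16.5°C.
T_parcel − T_env = 16.6 − 16.5 = +0.1°C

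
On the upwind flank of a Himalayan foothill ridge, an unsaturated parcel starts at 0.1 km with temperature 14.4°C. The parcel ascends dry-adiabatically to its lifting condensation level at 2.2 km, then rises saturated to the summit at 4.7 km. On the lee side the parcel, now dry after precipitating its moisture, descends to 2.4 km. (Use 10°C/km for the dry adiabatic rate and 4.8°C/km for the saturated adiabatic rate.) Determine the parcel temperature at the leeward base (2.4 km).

4.4°C

100–2200 m, dry: Δz = 2.1 km ⇒ ΔT = -21°C; T = -6.6°C
2200–4700 m, saturated: Δz = 2.5 km ⇒ ΔT = -12°C; T = -18.6°C
4700–2400 m, dry descent: Δz = 2.3 km ⇒ ΔT = +23°C; T = 4.4°C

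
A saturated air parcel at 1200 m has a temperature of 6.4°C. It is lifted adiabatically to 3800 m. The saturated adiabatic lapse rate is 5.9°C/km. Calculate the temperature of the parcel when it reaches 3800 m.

1200 → 3800 m (saturated adiabatic, 5.9°C/km): ΔT = -5.9 × 2.6 = -15.34°C → T = -8.94°C

-8.94°C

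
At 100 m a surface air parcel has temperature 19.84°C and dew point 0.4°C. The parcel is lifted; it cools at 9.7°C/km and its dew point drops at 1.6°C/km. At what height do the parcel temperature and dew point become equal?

T and T_d converge at 9.7 − 1.6 = 8.1°C per km
Height above start = (19.84 − 0.4) / 8.1 = 2.4 km
LCL altitude = 100 m + 2400 m = 2500 m

2500 m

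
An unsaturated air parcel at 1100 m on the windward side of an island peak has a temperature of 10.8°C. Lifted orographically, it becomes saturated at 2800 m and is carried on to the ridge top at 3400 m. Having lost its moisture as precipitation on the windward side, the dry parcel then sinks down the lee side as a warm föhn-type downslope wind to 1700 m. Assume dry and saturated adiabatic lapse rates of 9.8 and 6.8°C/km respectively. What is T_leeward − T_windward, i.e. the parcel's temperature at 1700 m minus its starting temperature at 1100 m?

-4.08°C

Dry to 2800 m: -9.8 × 1.7 km = -16.66°C, so T = -5.86°C.
Saturated to 3400 m: -6.8 × 0.6 km = -4.08°C, so T = -9.94°C.
Dry descent to 1700 m: +9.8 × 1.7 km = +16.66°C, so T = 6.72°C.
Net change vs windward start: 6.72 − 10.8 = -4.08°C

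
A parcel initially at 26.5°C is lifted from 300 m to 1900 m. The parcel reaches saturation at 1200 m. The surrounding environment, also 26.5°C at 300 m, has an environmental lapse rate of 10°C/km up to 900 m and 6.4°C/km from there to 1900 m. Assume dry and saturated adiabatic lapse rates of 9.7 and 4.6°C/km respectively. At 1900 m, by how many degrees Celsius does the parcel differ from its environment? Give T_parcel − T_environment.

+0.45°C (parcel warmer than environment)

Parcel:
  From 300 m to 1200 m (dry): cools by 9.7 × 0.9 = 8.73°C, giving 17.77°C.
  From 1200 m to 1900 m (saturated): cools by 4.6 × 0.7 = 3.22°C, giving 14.55°C.
Environment:
  From 300 m to 900 m (environment, lower layer): cools by 10 × 0.6 = 6°C, giving 20.5°C.
  From 900 m to 1900 m (environment, upper layer): cools by 6.4 × 1 = 6.4°C, giving 14.1°C.
T_parcel − T_env = 14.55 − 14.1 = +0.45°C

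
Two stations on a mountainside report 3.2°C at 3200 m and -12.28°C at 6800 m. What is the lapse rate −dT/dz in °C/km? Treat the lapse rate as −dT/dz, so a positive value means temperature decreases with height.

4.3°C/km

Γ = −ΔT/Δz = (3.2 − (-12.28)) / (6800 − 3200) m
  = 15.48°C / 3.6 km = 4.3°C/km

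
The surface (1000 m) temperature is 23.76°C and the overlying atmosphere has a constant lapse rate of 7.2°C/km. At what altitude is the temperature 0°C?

4300 m

Height above start = (23.76 − 0) / 7.2 = 3.3 km
Altitude = 1000 m + 3300 m = 4300 m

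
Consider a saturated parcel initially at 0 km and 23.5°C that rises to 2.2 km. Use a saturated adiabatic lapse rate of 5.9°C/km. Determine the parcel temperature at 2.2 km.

10.52°C

From 0 m to 2200 m (saturated adiabatic): cools by 5.9 × 2.2 = 12.98°C, giving 10.52°C.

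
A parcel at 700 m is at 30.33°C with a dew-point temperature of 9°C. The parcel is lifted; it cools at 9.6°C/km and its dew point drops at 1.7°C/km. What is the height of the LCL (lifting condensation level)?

T and T_d converge at 9.6 − 1.7 = 7.9°C per km
Height above start = (30.33 − 9) / 7.9 = 2.7 km
LCL altitude = 700 m + 2700 m = 3400 m

3400 m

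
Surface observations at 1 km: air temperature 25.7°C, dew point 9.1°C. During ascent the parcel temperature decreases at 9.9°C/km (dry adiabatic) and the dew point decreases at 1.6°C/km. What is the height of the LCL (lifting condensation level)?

3 km

T and T_d converge at 9.9 − 1.6 = 8.3°C per km
Height above start = (25.7 − 9.1) / 8.3 = 2 km
LCL altitude = 1000 m + 2000 m = 3000 m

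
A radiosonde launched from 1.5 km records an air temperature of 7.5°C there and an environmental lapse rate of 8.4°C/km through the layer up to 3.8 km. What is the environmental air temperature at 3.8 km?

-11.82°C

1500–3800 m, environmental: Δz = 2.3 km ⇒ ΔT = -19.32°C; T = -11.82°C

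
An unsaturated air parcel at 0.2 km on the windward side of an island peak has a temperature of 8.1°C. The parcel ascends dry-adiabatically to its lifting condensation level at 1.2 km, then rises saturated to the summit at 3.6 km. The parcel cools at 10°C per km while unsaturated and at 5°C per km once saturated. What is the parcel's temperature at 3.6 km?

-13.9°C

200–1200 m, dry: Δz = 1 km ⇒ ΔT = -10°C; T = -1.9°C
1200–3600 m, saturated: Δz = 2.4 km ⇒ ΔT = -12°C; T = -13.9°C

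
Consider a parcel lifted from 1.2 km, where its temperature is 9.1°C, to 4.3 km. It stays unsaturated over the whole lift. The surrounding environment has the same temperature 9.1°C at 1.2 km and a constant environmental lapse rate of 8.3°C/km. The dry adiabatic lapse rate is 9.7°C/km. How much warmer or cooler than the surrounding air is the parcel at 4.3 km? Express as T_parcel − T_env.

Parcel:
  1200 → 4300 m (dry, 9.7°C/km): ΔT = -9.7 × 3.1 = -30.07°C → T = -20.97°C
Environment:
  1200 → 4300 m (environment, 8.3°C/km): ΔT = -8.3 × 3.1 = -25.73°C → T = -16.63°C
T_parcel − T_env = -20.97 − (-16.63) = -4.34°C

-4.34°C (parcel cooler than environment)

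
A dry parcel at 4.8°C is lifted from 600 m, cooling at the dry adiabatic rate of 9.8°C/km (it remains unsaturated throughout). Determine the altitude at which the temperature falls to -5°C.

1600 m

Height above start = (4.8 − (-5)) / 9.8 = 1 km
Altitude = 600 m + 1000 m = 1600 m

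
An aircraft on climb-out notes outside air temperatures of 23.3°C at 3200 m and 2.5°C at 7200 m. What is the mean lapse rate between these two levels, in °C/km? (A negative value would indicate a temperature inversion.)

Γ = −ΔT/Δz = (23.3 − 2.5) / (7200 − 3200) m
  = 20.8°C / 4 km = 5.2°C/km

5.2°C/km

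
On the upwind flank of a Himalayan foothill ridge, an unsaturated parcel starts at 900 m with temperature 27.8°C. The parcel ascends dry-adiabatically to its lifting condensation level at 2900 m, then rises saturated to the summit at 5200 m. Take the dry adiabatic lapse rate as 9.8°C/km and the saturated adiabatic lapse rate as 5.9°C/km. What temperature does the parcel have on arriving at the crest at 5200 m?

-5.37°C

900–2900 m, dry: Δz = 2 km ⇒ ΔT = -19.6°C; T = 8.2°C
2900–5200 m, saturated: Δz = 2.3 km ⇒ ΔT = -13.57°C; T = -5.37°C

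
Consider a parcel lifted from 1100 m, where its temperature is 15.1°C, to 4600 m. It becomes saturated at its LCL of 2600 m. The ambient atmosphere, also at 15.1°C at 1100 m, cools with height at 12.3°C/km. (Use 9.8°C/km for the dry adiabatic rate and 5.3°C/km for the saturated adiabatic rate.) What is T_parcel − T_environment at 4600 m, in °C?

Parcel:
  1100–2600 m, dry: Δz = 1.5 km ⇒ ΔT = -14.7°C; T = 0.4°C
  2600–4600 m, saturated: Δz = 2 km ⇒ ΔT = -10.6°C; T = -10.2°C
Environment:
  1100–4600 m, environment: Δz = 3.5 km ⇒ ΔT = -43.05°C; T = -27.95°C
T_parcel − T_env = -10.2 − (-27.95) = +17.75°C

+17.75°C (parcel warmer than environment)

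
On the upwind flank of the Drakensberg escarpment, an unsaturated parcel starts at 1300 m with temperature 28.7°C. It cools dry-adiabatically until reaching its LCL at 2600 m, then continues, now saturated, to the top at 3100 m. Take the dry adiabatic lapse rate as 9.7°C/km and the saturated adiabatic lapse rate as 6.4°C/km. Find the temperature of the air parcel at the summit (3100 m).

Dry to 2600 m: -9.7 × 1.3 km = -12.61°C, so T = 16.09°C.
Saturated to 3100 m: -6.4 × 0.5 km = -3.2°C, so T = 12.89°C.

12.89°C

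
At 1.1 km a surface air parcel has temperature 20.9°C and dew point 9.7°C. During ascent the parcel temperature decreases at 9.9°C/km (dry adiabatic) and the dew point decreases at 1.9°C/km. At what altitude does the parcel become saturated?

T and T_d converge at 9.9 − 1.9 = 8°C per km
Height above start = (20.9 − 9.7) / 8 = 1.4 km
LCL altitude = 1100 m + 1400 m = 2500 m

2.5 km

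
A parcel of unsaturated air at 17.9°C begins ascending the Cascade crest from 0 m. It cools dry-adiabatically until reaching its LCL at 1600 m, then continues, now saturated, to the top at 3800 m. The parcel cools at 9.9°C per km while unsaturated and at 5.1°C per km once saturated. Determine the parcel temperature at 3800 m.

From 0 m to 1600 m (dry): cools by 9.9 × 1.6 = 15.84°C, giving 2.06°C.
From 1600 m to 3800 m (saturated): cools by 5.1 × 2.2 = 11.22°C, giving -9.16°C.

-9.16°C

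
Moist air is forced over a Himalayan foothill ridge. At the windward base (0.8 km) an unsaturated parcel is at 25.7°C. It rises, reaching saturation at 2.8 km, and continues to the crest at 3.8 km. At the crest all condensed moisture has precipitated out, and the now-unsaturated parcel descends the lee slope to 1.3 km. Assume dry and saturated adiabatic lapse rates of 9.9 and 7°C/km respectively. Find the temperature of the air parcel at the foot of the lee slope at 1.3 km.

Dry to 2800 m: -9.9 × 2 km = -19.8°C, so T = 5.9°C.
Saturated to 3800 m: -7 × 1 km = -7°C, so T = -1.1°C.
Dry descent to 1300 m: +9.9 × 2.5 km = +24.75°C, so T = 23.65°C.

23.65°C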